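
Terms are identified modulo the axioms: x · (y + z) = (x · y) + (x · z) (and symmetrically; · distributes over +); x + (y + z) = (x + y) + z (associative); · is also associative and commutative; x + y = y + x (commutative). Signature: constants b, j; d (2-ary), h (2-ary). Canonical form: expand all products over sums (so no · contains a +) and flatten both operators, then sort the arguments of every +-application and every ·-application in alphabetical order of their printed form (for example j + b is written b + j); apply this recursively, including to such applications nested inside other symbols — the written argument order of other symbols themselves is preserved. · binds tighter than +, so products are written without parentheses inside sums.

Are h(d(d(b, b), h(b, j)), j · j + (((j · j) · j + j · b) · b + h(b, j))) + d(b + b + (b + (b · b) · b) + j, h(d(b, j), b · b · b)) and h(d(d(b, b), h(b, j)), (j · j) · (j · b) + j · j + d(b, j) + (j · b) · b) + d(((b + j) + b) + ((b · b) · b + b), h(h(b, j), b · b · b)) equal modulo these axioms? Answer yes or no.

Left:  h(d(d(b, b), h(b, j)), j · j + (((j · j) · j + j · b) · b + h(b, j))) + d(b + b + (b + (b · b) · b) + j, h(d(b, j), b · b · b))
  Expand:  h(d(d(b, b), h(b, j)), b · b · j + b · j · j · j + h(b, j) + j · j) + d(b + b + b + b · b · b + j, h(d(b, j), b · b · b))
  Sort arguments:  d(b + b + b + b · b · b + j, h(d(b, j), b · b · b)) + h(d(d(b, b), h(b, j)), b · b · j + b · j · j · j + h(b, j) + j · j)
Right:  h(d(d(b, b), h(b, j)), (j · j) · (j · b) + j · j + d(b, j) + (j · b) · b) + d(((b + j) + b) + ((b · b) · b + b), h(h(b, j), b · b · b))
  Merge nested applications:  h(d(d(b, b), h(b, j)), b · b · j + b · j · j · j + d(b, j) + j · j) + d(b + b + b + b · b · b + j, h(h(b, j), b · b · b))
  Sort arguments:  d(b + b + b + b · b · b + j, h(h(b, j), b · b · b)) + h(d(d(b, b), h(b, j)), b · b · j + b · j · j · j + d(b, j) + j · j)

Answer: no — d(b + b + b + b · b · b + j, h(d(b, j), b · b · b)) + h(d(d(b, b), h(b, j)), b · b · j + b · j · j · j + h(b, j) + j · j) vs d(b + b + b + b · b · b + j, h(h(b, j), b · b · b)) + h(d(d(b, b), h(b, j)), b · b · j + b · j · j · j + d(b, j) + j · j)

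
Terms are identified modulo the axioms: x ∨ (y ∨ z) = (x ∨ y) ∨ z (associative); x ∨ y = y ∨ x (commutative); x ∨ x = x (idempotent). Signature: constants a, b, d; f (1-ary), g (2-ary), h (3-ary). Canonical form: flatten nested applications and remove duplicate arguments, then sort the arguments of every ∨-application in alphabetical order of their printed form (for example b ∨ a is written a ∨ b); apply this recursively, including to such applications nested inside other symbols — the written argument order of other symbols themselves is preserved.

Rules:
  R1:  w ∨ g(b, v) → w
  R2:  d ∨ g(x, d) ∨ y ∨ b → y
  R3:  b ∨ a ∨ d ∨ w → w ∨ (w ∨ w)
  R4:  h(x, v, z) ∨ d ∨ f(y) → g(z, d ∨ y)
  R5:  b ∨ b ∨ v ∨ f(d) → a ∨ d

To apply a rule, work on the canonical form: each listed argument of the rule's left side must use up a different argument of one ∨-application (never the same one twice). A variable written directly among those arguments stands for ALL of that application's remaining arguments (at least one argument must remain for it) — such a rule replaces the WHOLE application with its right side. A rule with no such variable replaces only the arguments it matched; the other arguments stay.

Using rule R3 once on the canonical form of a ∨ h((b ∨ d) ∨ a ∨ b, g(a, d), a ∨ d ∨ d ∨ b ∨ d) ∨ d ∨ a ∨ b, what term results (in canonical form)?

Canonical form:  a ∨ b ∨ d ∨ h(a ∨ b ∨ d, g(a, d), a ∨ b ∨ d)
Match R3:  consume a, b, d;  w := h(a ∨ b ∨ d, g(a, d), a ∨ b ∨ d)
The variable takes the whole remainder — replace the entire application.
Result:  h(a ∨ b ∨ d, g(a, d), a ∨ b ∨ d)

Answer: h(a ∨ b ∨ d, g(a, d), a ∨ b ∨ d)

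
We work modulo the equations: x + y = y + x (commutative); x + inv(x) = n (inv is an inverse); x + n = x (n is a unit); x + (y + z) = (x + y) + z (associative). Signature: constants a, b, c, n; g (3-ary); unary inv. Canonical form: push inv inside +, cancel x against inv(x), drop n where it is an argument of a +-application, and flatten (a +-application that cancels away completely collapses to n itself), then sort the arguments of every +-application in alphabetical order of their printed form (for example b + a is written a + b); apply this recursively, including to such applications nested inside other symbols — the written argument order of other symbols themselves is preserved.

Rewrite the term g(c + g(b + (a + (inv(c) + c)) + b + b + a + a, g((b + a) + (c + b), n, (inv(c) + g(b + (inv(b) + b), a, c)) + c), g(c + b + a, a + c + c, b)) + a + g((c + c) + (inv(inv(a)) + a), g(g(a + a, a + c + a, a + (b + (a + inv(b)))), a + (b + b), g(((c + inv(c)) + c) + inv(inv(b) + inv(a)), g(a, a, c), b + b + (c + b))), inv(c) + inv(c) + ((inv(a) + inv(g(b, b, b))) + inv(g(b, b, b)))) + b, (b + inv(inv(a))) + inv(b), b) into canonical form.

Focus inside:  c + g(b + (a + (inv(c) + c)) + b + b + a + a, g((b + a) + (c + b), n, (inv(c) + g(b + (inv(b) + b), a, c)) + c), g(c + b + a, a + c + c, b)) + a + g((c + c) + (inv(inv(a)) + a), g(g(a + a, a + c + a, a + (b + (a + inv(b)))), a + (b + b), g(((c + inv(c)) + c) + inv(inv(b) + inv(a)), g(a, a, c), b + b + (c + b))), inv(c) + inv(c) + ((inv(a) + inv(g(b, b, b))) + inv(g(b, b, b)))) + b
Push inv inside:  distribute inv over + and collapse double inv
Collect terms:  c + g(a + a + a + b + b + b, g(a + b + b + c, n, g(b, a, c)), g(a + b + c, a + c + c, b)) + a + g(a + a + c + c, g(g(a + a, a + a + c, a + a), a + b + b, g(a + b + c, g(a, a, c), b + b + b + c)), inv(a) + inv(c) + inv(c) + inv(g(b, b, b)) + inv(g(b, b, b))) + b
Sort arguments:  a + b + c + g(a + a + a + b + b + b, g(a + b + b + c, n, g(b, a, c)), g(a + b + c, a + c + c, b)) + g(a + a + c + c, g(g(a + a, a + a + c, a + a), a + b + b, g(a + b + c, g(a, a, c), b + b + b + c)), inv(a) + inv(c) + inv(c) + inv(g(b, b, b)) + inv(g(b, b, b)))
Reassemble:  g(a + b + c + g(a + a + a + b + b + b, g(a + b + b + c, n, g(b, a, c)), g(a + b + c, a + c + c, b)) + g(a + a + c + c, g(g(a + a, a + a + c, a + a), a + b + b, g(a + b + c, g(a, a, c), b + b + b + c)), inv(a) + inv(c) + inv(c) + inv(g(b, b, b)) + inv(g(b, b, b))), a, b)

Answer: g(a + b + c + g(a + a + a + b + b + b, g(a + b + b + c, n, g(b, a, c)), g(a + b + c, a + c + c, b)) + g(a + a + c + c, g(g(a + a, a + a + c, a + a), a + b + b, g(a + b + c, g(a, a, c), b + b + b + c)), inv(a) + inv(c) + inv(c) + inv(g(b, b, b)) + inv(g(b, b, b))), a, b)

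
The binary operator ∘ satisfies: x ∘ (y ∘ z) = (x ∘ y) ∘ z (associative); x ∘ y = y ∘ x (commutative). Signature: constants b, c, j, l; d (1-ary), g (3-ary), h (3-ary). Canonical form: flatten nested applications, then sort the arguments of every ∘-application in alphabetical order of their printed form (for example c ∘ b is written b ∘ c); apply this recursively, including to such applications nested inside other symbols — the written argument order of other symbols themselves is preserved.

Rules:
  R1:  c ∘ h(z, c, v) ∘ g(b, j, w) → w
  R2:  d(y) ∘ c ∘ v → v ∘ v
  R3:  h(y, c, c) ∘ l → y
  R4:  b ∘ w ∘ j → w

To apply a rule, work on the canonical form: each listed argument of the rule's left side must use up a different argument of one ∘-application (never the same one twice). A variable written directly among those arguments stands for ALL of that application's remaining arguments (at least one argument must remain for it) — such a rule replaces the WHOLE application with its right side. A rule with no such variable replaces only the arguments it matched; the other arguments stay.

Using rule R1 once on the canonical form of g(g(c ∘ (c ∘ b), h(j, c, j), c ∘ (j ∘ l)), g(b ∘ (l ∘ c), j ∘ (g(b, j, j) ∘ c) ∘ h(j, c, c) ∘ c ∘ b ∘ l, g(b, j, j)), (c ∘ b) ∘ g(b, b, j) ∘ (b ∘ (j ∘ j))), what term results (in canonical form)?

Canonical form:  g(g(b ∘ c ∘ c, h(j, c, j), c ∘ j ∘ l), g(b ∘ c ∘ l, b ∘ c ∘ c ∘ g(b, j, j) ∘ h(j, c, c) ∘ j ∘ l, g(b, j, j)), b ∘ b ∘ c ∘ g(b, b, j) ∘ j ∘ j)
Match R1:  consume c, g(b, j, j), h(j, c, c);  v := c, w := j, z := j
New term:  g(g(b ∘ c ∘ c, h(j, c, j), c ∘ j ∘ l), g(b ∘ c ∘ l, b ∘ c ∘ j ∘ j ∘ l, g(b, j, j)), b ∘ b ∘ c ∘ g(b, b, j) ∘ j ∘ j)

Answer: g(g(b ∘ c ∘ c, h(j, c, j), c ∘ j ∘ l), g(b ∘ c ∘ l, b ∘ c ∘ j ∘ j ∘ l, g(b, j, j)), b ∘ b ∘ c ∘ g(b, b, j) ∘ j ∘ j)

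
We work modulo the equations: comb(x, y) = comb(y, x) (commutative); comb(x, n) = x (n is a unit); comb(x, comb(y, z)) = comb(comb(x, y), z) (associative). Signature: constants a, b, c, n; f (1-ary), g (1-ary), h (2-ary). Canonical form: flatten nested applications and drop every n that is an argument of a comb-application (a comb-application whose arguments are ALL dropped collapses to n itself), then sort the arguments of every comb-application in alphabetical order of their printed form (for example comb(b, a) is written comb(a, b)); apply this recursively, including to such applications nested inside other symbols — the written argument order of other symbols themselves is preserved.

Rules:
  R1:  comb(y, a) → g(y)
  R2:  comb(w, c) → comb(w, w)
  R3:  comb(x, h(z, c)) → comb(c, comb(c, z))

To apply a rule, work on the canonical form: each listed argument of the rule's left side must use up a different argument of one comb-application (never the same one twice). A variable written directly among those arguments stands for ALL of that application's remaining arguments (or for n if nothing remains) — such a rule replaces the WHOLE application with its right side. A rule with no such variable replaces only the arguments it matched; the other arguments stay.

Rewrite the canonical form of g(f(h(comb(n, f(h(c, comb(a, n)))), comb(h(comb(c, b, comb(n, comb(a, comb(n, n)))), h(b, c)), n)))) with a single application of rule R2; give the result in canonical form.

Canonical form:  g(f(h(f(h(c, a)), h(comb(a, b, c), h(b, c)))))
Match R2:  consume c;  w := comb(a, b)
The extension variable absorbs all remaining arguments, so the whole application is rewritten.
Result:  g(f(h(f(h(c, a)), h(comb(a, a, b, b), h(b, c)))))

Answer: g(f(h(f(h(c, a)), h(comb(a, a, b, b), h(b, c)))))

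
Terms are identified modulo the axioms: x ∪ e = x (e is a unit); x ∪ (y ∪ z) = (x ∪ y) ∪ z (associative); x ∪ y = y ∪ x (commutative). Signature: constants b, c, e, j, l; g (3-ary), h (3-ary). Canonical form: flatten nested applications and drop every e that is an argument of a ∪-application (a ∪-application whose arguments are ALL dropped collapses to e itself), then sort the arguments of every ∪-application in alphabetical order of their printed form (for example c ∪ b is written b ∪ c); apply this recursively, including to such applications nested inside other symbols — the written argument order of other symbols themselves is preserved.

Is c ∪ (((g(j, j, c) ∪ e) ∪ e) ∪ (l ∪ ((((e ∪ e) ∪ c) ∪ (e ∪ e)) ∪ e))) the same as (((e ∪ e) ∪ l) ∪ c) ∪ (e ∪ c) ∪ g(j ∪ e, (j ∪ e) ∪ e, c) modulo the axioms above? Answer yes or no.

Answer: yes — both canonical forms are c ∪ c ∪ g(j, j, c) ∪ l

Derivation:
Left:  c ∪ (((g(j, j, c) ∪ e) ∪ e) ∪ (l ∪ ((((e ∪ e) ∪ c) ∪ (e ∪ e)) ∪ e)))
  Flatten:  c ∪ g(j, j, c) ∪ e ∪ e ∪ l ∪ e ∪ e ∪ c ∪ e ∪ e ∪ e
  Unit:  drop e (×7)
  Sort arguments:  c ∪ c ∪ g(j, j, c) ∪ l
Right:  (((e ∪ e) ∪ l) ∪ c) ∪ (e ∪ c) ∪ g(j ∪ e, (j ∪ e) ∪ e, c)
  Flatten:  e ∪ e ∪ l ∪ c ∪ e ∪ c ∪ g(j ∪ e, (j ∪ e) ∪ e, c)
  Canonicalize subterm:  g(j ∪ e, (j ∪ e) ∪ e, c)  →  g(j, j, c)
  Drop the unit:  drop e (×3)
  Sort arguments:  c ∪ c ∪ g(j, j, c) ∪ l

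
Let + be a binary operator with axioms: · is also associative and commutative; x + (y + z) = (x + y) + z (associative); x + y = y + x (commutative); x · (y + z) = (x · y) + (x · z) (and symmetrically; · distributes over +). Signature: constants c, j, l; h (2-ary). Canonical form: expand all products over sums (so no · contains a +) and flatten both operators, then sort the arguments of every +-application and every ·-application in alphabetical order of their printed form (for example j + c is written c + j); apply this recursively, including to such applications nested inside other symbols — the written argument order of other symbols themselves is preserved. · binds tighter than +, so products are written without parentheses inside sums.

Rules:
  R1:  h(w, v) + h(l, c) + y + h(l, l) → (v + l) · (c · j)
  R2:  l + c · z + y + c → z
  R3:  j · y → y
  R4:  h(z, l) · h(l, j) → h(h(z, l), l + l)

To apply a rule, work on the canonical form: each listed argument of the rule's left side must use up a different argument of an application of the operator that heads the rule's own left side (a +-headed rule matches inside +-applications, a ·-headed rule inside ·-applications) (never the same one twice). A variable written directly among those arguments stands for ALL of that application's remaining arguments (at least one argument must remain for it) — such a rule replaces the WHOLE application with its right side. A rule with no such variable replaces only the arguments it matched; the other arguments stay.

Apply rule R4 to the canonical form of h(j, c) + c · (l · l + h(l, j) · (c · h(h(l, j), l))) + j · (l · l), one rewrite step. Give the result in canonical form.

Canonical form:  c · c · h(h(l, j), l) · h(l, j) + c · l · l + h(j, c) + j · l · l
Match R4:  consume h(h(l, j), l), h(l, j);  z := h(l, j)
Result:  c · c · h(h(h(l, j), l), l + l) + c · l · l + h(j, c) + j · l · l

Answer: c · c · h(h(h(l, j), l), l + l) + c · l · l + h(j, c) + j · l · l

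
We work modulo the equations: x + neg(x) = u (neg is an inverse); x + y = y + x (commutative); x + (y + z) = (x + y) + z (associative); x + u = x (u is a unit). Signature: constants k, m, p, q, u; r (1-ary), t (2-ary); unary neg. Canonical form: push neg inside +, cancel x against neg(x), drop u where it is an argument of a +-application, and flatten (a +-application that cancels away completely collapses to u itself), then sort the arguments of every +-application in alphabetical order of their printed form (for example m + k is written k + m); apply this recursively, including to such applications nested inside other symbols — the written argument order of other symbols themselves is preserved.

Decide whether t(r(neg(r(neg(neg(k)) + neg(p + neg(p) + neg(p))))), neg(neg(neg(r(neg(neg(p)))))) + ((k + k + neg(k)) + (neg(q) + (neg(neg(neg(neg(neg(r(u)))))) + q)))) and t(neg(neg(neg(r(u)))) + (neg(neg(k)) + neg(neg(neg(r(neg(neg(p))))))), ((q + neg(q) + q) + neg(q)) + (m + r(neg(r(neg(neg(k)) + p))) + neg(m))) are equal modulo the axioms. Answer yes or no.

Answer: no — t(r(neg(r(k + p))), k + neg(r(p)) + neg(r(u))) vs t(k + neg(r(p)) + neg(r(u)), r(neg(r(k + p))))

Derivation:
Left:  t(r(neg(r(neg(neg(k)) + neg(p + neg(p) + neg(p))))), neg(neg(neg(r(neg(neg(p)))))) + ((k + k + neg(k)) + (neg(q) + (neg(neg(neg(neg(neg(r(u)))))) + q))))
  Work inside:  neg(neg(neg(r(neg(neg(p)))))) + ((k + k + neg(k)) + (neg(q) + (neg(neg(neg(neg(neg(r(u)))))) + q)))
  Push neg inside:  distribute neg over + and collapse double neg
  Cancel:  q cancels
  Collect terms:  neg(r(p)) + k + neg(r(u))
  Order the arguments:  k + neg(r(p)) + neg(r(u))
  Rebuild:  t(r(neg(r(k + p))), k + neg(r(p)) + neg(r(u)))
Right:  t(neg(neg(neg(r(u)))) + (neg(neg(k)) + neg(neg(neg(r(neg(neg(p))))))), ((q + neg(q) + q) + neg(q)) + (m + r(neg(r(neg(neg(k)) + p))) + neg(m)))
  Work inside:  ((q + neg(q) + q) + neg(q)) + (m + r(neg(r(neg(neg(k)) + p))) + neg(m))
  Push neg inside:  distribute neg over + and collapse double neg
  Cancel:  q cancels; m cancels
  Combine occurrences:  r(neg(r(k + p)))
  Rebuild:  t(k + neg(r(p)) + neg(r(u)), r(neg(r(k + p))))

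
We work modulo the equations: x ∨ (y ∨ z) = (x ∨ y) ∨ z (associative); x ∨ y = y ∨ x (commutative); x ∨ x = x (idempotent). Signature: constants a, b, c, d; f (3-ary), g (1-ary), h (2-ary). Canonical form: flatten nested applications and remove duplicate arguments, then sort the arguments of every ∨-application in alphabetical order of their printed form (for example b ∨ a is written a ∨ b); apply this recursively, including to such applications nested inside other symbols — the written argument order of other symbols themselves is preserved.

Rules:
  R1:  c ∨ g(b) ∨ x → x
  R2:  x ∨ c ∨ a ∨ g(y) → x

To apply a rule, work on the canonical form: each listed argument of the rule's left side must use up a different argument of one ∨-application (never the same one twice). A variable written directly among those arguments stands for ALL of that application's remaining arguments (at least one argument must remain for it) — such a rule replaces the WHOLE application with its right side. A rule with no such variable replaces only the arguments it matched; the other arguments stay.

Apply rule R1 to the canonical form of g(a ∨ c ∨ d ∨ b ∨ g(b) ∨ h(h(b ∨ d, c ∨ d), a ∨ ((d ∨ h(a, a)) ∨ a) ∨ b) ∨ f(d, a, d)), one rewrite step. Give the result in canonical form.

Canonical form:  g(a ∨ b ∨ c ∨ d ∨ f(d, a, d) ∨ g(b) ∨ h(h(b ∨ d, c ∨ d), a ∨ b ∨ d ∨ h(a, a)))
R1 matches:  uses c, g(b);  x := a ∨ b ∨ d ∨ f(d, a, d) ∨ h(h(b ∨ d, c ∨ d), a ∨ b ∨ d ∨ h(a, a))
Every leftover argument binds to the variable; the entire application is replaced.
Giving:  g(a ∨ b ∨ d ∨ f(d, a, d) ∨ h(h(b ∨ d, c ∨ d), a ∨ b ∨ d ∨ h(a, a)))

Answer: g(a ∨ b ∨ d ∨ f(d, a, d) ∨ h(h(b ∨ d, c ∨ d), a ∨ b ∨ d ∨ h(a, a)))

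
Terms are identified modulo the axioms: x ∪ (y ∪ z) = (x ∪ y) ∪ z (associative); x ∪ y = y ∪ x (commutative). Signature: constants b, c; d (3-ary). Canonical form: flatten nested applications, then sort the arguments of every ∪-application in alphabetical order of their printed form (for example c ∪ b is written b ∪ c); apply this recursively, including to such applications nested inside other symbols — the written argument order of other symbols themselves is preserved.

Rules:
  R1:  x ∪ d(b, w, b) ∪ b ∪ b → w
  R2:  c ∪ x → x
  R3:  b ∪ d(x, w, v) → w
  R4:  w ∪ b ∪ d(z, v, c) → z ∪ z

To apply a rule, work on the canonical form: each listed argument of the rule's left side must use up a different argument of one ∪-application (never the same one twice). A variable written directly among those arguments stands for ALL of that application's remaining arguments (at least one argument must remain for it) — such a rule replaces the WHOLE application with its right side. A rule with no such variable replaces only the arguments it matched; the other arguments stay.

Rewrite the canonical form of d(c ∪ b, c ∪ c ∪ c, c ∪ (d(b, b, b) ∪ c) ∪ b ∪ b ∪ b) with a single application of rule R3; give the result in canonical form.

Answer: d(b ∪ c, c ∪ c ∪ c, b ∪ b ∪ b ∪ c ∪ c)

Derivation:
Canonical form:  d(b ∪ c, c ∪ c ∪ c, b ∪ b ∪ b ∪ c ∪ c ∪ d(b, b, b))
Apply R3:  consuming b, d(b, b, b);  v := b, w := b, x := b
Result:  d(b ∪ c, c ∪ c ∪ c, b ∪ b ∪ b ∪ c ∪ c)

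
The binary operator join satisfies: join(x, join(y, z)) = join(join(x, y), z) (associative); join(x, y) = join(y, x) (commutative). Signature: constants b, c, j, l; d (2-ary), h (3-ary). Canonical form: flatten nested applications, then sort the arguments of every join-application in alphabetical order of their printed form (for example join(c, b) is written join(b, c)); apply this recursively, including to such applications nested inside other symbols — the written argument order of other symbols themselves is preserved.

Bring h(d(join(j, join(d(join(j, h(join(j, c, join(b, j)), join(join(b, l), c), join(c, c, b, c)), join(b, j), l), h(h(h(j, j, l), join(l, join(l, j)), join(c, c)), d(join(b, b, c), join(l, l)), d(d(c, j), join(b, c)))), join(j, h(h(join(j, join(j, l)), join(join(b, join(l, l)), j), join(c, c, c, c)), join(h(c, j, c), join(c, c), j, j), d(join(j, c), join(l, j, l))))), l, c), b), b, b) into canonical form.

Descend into:  join(j, join(d(join(j, h(join(j, c, join(b, j)), join(join(b, l), c), join(c, c, b, c)), join(b, j), l), h(h(h(j, j, l), join(l, join(l, j)), join(c, c)), d(join(b, b, c), join(l, l)), d(d(c, j), join(b, c)))), join(j, h(h(join(j, join(j, l)), join(join(b, join(l, l)), j), join(c, c, c, c)), join(h(c, j, c), join(c, c), j, j), d(join(j, c), join(l, j, l))))), l, c)
Merge nested applications:  join(j, d(join(j, h(join(j, c, join(b, j)), join(join(b, l), c), join(c, c, b, c)), join(b, j), l), h(h(h(j, j, l), join(l, join(l, j)), join(c, c)), d(join(b, b, c), join(l, l)), d(d(c, j), join(b, c)))), j, h(h(join(j, join(j, l)), join(join(b, join(l, l)), j), join(c, c, c, c)), join(h(c, j, c), join(c, c), j, j), d(join(j, c), join(l, j, l))), l, c)
Inside:  d(join(j, h(join(j, c, join(b, j)), join(join(b, l), c), join(c, c, b, c)), join(b, j), l), h(h(h(j, j, l), join(l, join(l, j)), join(c, c)), d(join(b, b, c), join(l, l)), d(d(c, j), join(b, c))))  →  d(join(b, h(join(b, c, j, j), join(b, c, l), join(b, c, c, c)), j, j, l), h(h(h(j, j, l), join(j, l, l), join(c, c)), d(join(b, b, c), join(l, l)), d(d(c, j), join(b, c))))
Canonicalize subterm:  h(h(join(j, join(j, l)), join(join(b, join(l, l)), j), join(c, c, c, c)), join(h(c, j, c), join(c, c), j, j), d(join(j, c), join(l, j, l)))  →  h(h(join(j, j, l), join(b, j, l, l), join(c, c, c, c)), join(c, c, h(c, j, c), j, j), d(join(c, j), join(j, l, l)))
Order the arguments:  join(c, d(join(b, h(join(b, c, j, j), join(b, c, l), join(b, c, c, c)), j, j, l), h(h(h(j, j, l), join(j, l, l), join(c, c)), d(join(b, b, c), join(l, l)), d(d(c, j), join(b, c)))), h(h(join(j, j, l), join(b, j, l, l), join(c, c, c, c)), join(c, c, h(c, j, c), j, j), d(join(c, j), join(j, l, l))), j, j, l)
Put back:  h(d(join(c, d(join(b, h(join(b, c, j, j), join(b, c, l), join(b, c, c, c)), j, j, l), h(h(h(j, j, l), join(j, l, l), join(c, c)), d(join(b, b, c), join(l, l)), d(d(c, j), join(b, c)))), h(h(join(j, j, l), join(b, j, l, l), join(c, c, c, c)), join(c, c, h(c, j, c), j, j), d(join(c, j), join(j, l, l))), j, j, l), b), b, b)

Answer: h(d(join(c, d(join(b, h(join(b, c, j, j), join(b, c, l), join(b, c, c, c)), j, j, l), h(h(h(j, j, l), join(j, l, l), join(c, c)), d(join(b, b, c), join(l, l)), d(d(c, j), join(b, c)))), h(h(join(j, j, l), join(b, j, l, l), join(c, c, c, c)), join(c, c, h(c, j, c), j, j), d(join(c, j), join(j, l, l))), j, j, l), b), b, b)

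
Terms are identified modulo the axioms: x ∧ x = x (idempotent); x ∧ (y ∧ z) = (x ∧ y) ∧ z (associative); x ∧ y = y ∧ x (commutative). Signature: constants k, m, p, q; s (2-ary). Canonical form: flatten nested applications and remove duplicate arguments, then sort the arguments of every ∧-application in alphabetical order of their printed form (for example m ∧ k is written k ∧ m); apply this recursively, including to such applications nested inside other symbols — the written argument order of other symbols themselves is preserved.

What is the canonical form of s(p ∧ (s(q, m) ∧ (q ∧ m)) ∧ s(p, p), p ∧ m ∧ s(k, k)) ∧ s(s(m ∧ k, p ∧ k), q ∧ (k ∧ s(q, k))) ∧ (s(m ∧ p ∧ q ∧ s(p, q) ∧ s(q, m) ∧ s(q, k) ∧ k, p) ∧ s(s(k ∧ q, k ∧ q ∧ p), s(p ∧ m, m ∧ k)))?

Flatten:  s(p ∧ (s(q, m) ∧ (q ∧ m)) ∧ s(p, p), p ∧ m ∧ s(k, k)) ∧ s(s(m ∧ k, p ∧ k), q ∧ (k ∧ s(q, k))) ∧ s(m ∧ p ∧ q ∧ s(p, q) ∧ s(q, m) ∧ s(q, k) ∧ k, p) ∧ s(s(k ∧ q, k ∧ q ∧ p), s(p ∧ m, m ∧ k))
Simplify inside:  s(p ∧ (s(q, m) ∧ (q ∧ m)) ∧ s(p, p), p ∧ m ∧ s(k, k))  →  s(m ∧ p ∧ q ∧ s(p, p) ∧ s(q, m), m ∧ p ∧ s(k, k))
Canonicalize subterm:  s(s(m ∧ k, p ∧ k), q ∧ (k ∧ s(q, k)))  →  s(s(k ∧ m, k ∧ p), k ∧ q ∧ s(q, k))
Simplify inside:  s(m ∧ p ∧ q ∧ s(p, q) ∧ s(q, m) ∧ s(q, k) ∧ k, p)  →  s(k ∧ m ∧ p ∧ q ∧ s(p, q) ∧ s(q, k) ∧ s(q, m), p)
Sort:  s(k ∧ m ∧ p ∧ q ∧ s(p, q) ∧ s(q, k) ∧ s(q, m), p) ∧ s(m ∧ p ∧ q ∧ s(p, p) ∧ s(q, m), m ∧ p ∧ s(k, k)) ∧ s(s(k ∧ m, k ∧ p), k ∧ q ∧ s(q, k)) ∧ s(s(k ∧ q, k ∧ p ∧ q), s(m ∧ p, k ∧ m))

Answer: s(k ∧ m ∧ p ∧ q ∧ s(p, q) ∧ s(q, k) ∧ s(q, m), p) ∧ s(m ∧ p ∧ q ∧ s(p, p) ∧ s(q, m), m ∧ p ∧ s(k, k)) ∧ s(s(k ∧ m, k ∧ p), k ∧ q ∧ s(q, k)) ∧ s(s(k ∧ q, k ∧ p ∧ q), s(m ∧ p, k ∧ m))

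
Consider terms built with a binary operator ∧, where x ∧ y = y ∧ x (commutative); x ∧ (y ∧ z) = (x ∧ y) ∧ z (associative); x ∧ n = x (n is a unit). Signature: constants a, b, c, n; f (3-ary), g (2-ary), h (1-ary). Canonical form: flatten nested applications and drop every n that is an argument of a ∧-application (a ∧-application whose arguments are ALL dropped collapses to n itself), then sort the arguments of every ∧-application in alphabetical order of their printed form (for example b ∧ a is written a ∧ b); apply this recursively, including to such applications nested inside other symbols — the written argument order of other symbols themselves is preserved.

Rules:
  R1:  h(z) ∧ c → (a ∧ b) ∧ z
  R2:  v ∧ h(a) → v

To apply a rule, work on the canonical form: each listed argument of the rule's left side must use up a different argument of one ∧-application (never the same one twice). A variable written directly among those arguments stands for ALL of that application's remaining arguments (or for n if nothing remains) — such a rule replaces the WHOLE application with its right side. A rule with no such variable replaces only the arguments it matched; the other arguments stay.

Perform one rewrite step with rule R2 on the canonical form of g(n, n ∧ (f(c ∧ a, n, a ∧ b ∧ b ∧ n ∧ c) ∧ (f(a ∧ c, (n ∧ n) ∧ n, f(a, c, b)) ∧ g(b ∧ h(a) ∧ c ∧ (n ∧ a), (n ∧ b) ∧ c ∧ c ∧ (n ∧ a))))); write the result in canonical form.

Answer: g(n, f(a ∧ c, n, a ∧ b ∧ b ∧ c) ∧ f(a ∧ c, n, f(a, c, b)) ∧ g(a ∧ b ∧ c, a ∧ b ∧ c ∧ c))

Derivation:
Canonical form:  g(n, f(a ∧ c, n, a ∧ b ∧ b ∧ c) ∧ f(a ∧ c, n, f(a, c, b)) ∧ g(a ∧ b ∧ c ∧ h(a), a ∧ b ∧ c ∧ c))
R2 matches:  uses h(a);  v := a ∧ b ∧ c
The variable takes the whole remainder — replace the entire application.
Giving:  g(n, f(a ∧ c, n, a ∧ b ∧ b ∧ c) ∧ f(a ∧ c, n, f(a, c, b)) ∧ g(a ∧ b ∧ c, a ∧ b ∧ c ∧ c))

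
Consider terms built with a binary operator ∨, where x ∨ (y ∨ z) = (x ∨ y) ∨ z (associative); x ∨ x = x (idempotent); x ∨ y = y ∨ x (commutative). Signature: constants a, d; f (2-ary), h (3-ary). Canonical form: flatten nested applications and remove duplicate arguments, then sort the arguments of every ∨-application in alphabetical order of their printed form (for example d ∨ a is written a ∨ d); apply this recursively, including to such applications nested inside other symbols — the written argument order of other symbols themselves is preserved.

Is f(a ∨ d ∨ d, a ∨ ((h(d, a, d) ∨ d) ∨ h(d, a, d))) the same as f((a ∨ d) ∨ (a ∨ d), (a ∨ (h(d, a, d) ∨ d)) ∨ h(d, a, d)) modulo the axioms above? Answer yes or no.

Left:  f(a ∨ d ∨ d, a ∨ ((h(d, a, d) ∨ d) ∨ h(d, a, d)))
  Descend into:  a ∨ ((h(d, a, d) ∨ d) ∨ h(d, a, d))
  Merge nested applications:  a ∨ h(d, a, d) ∨ d ∨ h(d, a, d)
  Deduplicate:  drop duplicate h(d, a, d)
  Order the arguments:  a ∨ d ∨ h(d, a, d)
  Reassemble:  f(a ∨ d, a ∨ d ∨ h(d, a, d))
Right:  f((a ∨ d) ∨ (a ∨ d), (a ∨ (h(d, a, d) ∨ d)) ∨ h(d, a, d))
  Work inside:  (a ∨ (h(d, a, d) ∨ d)) ∨ h(d, a, d)
  Merge nested applications:  a ∨ h(d, a, d) ∨ d ∨ h(d, a, d)
  Idempotence:  drop duplicate h(d, a, d)
  Order the arguments:  a ∨ d ∨ h(d, a, d)
  Put back:  f(a ∨ d, a ∨ d ∨ h(d, a, d))

Answer: yes — both canonical forms are f(a ∨ d, a ∨ d ∨ h(d, a, d))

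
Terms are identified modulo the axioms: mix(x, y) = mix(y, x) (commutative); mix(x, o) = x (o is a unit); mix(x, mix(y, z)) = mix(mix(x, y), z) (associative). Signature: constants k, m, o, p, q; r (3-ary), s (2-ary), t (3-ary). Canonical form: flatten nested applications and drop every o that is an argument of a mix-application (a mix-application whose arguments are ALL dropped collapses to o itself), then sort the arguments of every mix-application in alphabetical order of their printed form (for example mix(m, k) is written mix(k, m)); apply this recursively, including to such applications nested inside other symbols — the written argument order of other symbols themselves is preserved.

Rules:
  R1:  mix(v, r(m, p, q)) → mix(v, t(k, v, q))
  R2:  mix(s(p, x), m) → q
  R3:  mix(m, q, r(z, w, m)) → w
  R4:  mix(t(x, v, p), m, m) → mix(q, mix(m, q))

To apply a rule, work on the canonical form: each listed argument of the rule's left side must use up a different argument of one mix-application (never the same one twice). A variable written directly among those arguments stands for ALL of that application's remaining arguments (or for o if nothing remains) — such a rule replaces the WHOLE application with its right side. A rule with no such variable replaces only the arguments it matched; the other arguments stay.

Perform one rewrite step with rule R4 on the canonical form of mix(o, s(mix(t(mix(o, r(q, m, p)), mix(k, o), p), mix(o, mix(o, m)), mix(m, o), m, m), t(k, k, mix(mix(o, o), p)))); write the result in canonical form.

Canonical form:  s(mix(m, m, m, m, t(r(q, m, p), k, p)), t(k, k, p))
R4 matches:  uses m, m, t(r(q, m, p), k, p);  v := k, x := r(q, m, p)
Result:  s(mix(m, m, m, q, q), t(k, k, p))

Answer: s(mix(m, m, m, q, q), t(k, k, p))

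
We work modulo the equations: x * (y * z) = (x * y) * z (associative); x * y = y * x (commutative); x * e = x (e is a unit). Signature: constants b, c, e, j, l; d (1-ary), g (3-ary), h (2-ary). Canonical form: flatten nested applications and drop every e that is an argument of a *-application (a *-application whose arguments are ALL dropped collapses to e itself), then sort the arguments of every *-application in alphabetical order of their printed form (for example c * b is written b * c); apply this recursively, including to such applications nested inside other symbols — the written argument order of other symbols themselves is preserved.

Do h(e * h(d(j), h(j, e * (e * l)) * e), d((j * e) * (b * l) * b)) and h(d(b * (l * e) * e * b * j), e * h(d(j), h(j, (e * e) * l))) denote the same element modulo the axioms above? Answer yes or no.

Answer: no — h(h(d(j), h(j, l)), d(b * b * j * l)) vs h(d(b * b * j * l), h(d(j), h(j, l)))

Derivation:
Left:  h(e * h(d(j), h(j, e * (e * l)) * e), d((j * e) * (b * l) * b))
  Focus inside:  e * h(d(j), h(j, e * (e * l)) * e)
  Inside:  h(d(j), h(j, e * (e * l)) * e)  →  h(d(j), h(j, l))
  Drop the unit:  drop e
  Sort arguments:  h(d(j), h(j, l))
  Reassemble:  h(h(d(j), h(j, l)), d(b * b * j * l))
Right:  h(d(b * (l * e) * e * b * j), e * h(d(j), h(j, (e * e) * l)))
  Focus inside:  e * h(d(j), h(j, (e * e) * l))
  Inside:  h(d(j), h(j, (e * e) * l))  →  h(d(j), h(j, l))
  Drop the unit:  drop e
  Sort arguments:  h(d(j), h(j, l))
  Rebuild:  h(d(b * b * j * l), h(d(j), h(j, l)))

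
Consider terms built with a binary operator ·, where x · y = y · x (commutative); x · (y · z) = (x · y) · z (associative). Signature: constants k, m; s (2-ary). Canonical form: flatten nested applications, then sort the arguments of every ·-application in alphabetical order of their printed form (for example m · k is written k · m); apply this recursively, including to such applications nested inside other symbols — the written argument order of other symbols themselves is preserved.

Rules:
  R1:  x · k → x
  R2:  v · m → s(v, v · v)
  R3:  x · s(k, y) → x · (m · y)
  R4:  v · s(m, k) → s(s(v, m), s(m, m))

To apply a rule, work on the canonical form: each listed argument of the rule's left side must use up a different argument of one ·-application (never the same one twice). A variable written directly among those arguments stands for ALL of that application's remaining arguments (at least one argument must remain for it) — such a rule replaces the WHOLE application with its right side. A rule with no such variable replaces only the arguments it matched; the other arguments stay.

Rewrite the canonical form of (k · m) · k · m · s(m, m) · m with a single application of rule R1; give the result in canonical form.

Canonical form:  k · k · m · m · m · s(m, m)
Apply R1:  consuming k;  x := k · m · m · m · s(m, m)
Every leftover argument binds to the variable; the entire application is replaced.
Result:  k · m · m · m · s(m, m)

Answer: k · m · m · m · s(m, m)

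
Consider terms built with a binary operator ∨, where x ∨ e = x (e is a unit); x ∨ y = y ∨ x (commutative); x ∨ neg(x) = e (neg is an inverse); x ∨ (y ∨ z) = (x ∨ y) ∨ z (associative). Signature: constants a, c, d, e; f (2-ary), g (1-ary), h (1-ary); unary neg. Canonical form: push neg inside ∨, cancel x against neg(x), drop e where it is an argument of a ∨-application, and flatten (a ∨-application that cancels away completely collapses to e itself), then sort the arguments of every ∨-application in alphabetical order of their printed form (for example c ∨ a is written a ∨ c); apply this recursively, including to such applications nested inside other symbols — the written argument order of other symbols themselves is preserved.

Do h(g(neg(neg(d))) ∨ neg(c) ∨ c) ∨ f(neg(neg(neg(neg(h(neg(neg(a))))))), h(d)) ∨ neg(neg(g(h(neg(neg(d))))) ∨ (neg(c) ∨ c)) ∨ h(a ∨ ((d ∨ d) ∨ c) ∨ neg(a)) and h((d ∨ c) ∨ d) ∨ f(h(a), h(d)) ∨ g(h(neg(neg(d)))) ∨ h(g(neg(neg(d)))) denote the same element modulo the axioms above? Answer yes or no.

Answer: yes — both canonical forms are f(h(a), h(d)) ∨ g(h(d)) ∨ h(c ∨ d ∨ d) ∨ h(g(d))

Derivation:
Left:  h(g(neg(neg(d))) ∨ neg(c) ∨ c) ∨ f(neg(neg(neg(neg(h(neg(neg(a))))))), h(d)) ∨ neg(neg(g(h(neg(neg(d))))) ∨ (neg(c) ∨ c)) ∨ h(a ∨ ((d ∨ d) ∨ c) ∨ neg(a))
  Push neg inside:  distribute neg over ∨ and collapse double neg
  Cancel:  c cancels
  Combine occurrences:  h(g(d)) ∨ f(h(a), h(d)) ∨ g(h(d)) ∨ h(c ∨ d ∨ d)
  Sort arguments:  f(h(a), h(d)) ∨ g(h(d)) ∨ h(c ∨ d ∨ d) ∨ h(g(d))
Right:  h((d ∨ c) ∨ d) ∨ f(h(a), h(d)) ∨ g(h(neg(neg(d)))) ∨ h(g(neg(neg(d))))
  Push neg inside:  distribute neg over ∨ and collapse double neg
  Collect terms:  h(c ∨ d ∨ d) ∨ f(h(a), h(d)) ∨ g(h(d)) ∨ h(g(d))
  Sort:  f(h(a), h(d)) ∨ g(h(d)) ∨ h(c ∨ d ∨ d) ∨ h(g(d))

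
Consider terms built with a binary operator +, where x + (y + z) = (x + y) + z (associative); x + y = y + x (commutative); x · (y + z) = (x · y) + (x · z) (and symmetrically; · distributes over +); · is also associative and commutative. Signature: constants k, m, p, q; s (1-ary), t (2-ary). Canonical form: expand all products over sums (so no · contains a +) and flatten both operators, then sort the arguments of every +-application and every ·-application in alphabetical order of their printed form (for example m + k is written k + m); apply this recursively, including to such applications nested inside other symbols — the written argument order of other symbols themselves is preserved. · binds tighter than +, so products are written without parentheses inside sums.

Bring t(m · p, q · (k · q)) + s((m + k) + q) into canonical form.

Answer: s(k + m + q) + t(m · p, k · q · q)

Derivation:
Merge nested applications:  t(m · p, k · q · q) + s(k + m + q)
Sort:  s(k + m + q) + t(m · p, k · q · q)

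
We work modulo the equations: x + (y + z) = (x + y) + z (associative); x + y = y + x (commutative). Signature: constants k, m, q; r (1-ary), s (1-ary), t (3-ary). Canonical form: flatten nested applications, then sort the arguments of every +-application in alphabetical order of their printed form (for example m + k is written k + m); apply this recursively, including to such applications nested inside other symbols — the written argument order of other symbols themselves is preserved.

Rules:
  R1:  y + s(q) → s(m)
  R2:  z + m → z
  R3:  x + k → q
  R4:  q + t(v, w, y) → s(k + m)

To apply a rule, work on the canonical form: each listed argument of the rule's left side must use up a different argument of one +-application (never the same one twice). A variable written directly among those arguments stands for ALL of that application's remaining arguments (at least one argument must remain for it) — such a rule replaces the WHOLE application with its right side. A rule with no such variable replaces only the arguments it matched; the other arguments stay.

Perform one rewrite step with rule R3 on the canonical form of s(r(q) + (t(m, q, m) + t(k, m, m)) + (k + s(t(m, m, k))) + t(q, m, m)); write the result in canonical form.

Answer: s(q)

Derivation:
Canonical form:  s(k + r(q) + s(t(m, m, k)) + t(k, m, m) + t(m, q, m) + t(q, m, m))
Apply R3:  consuming k;  x := r(q) + s(t(m, m, k)) + t(k, m, m) + t(m, q, m) + t(q, m, m)
Every leftover argument binds to the variable; the entire application is replaced.
Result:  s(q)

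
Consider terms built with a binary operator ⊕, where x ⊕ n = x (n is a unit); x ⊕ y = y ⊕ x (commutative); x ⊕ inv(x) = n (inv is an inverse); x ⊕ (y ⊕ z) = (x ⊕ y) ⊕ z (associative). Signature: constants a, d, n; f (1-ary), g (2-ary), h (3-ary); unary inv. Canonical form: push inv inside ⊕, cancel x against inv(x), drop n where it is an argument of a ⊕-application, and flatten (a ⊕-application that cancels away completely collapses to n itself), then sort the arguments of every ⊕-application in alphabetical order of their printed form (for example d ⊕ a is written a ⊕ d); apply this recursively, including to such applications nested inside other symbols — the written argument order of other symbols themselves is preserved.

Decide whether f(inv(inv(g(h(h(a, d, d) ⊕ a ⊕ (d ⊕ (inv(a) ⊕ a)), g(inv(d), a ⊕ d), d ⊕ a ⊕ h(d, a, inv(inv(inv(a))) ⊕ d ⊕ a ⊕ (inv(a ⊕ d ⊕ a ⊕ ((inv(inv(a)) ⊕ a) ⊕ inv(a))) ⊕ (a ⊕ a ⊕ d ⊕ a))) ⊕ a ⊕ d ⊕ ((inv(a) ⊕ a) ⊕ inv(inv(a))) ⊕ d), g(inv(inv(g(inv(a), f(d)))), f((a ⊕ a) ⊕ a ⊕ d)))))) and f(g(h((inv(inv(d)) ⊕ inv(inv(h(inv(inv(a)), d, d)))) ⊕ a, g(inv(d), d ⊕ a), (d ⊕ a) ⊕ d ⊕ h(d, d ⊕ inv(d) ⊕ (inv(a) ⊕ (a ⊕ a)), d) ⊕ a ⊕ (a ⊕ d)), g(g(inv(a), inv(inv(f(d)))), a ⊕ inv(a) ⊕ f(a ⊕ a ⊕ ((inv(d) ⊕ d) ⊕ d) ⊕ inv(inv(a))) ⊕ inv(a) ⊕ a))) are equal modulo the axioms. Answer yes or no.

Answer: yes — both canonical forms are f(g(h(a ⊕ d ⊕ h(a, d, d), g(inv(d), a ⊕ d), a ⊕ a ⊕ a ⊕ d ⊕ d ⊕ d ⊕ h(d, a, d)), g(g(inv(a), f(d)), f(a ⊕ a ⊕ a ⊕ d))))

Derivation:
Left:  f(inv(inv(g(h(h(a, d, d) ⊕ a ⊕ (d ⊕ (inv(a) ⊕ a)), g(inv(d), a ⊕ d), d ⊕ a ⊕ h(d, a, inv(inv(inv(a))) ⊕ d ⊕ a ⊕ (inv(a ⊕ d ⊕ a ⊕ ((inv(inv(a)) ⊕ a) ⊕ inv(a))) ⊕ (a ⊕ a ⊕ d ⊕ a))) ⊕ a ⊕ d ⊕ ((inv(a) ⊕ a) ⊕ inv(inv(a))) ⊕ d), g(inv(inv(g(inv(a), f(d)))), f((a ⊕ a) ⊕ a ⊕ d))))))
  Focus inside:  d ⊕ a ⊕ h(d, a, inv(inv(inv(a))) ⊕ d ⊕ a ⊕ (inv(a ⊕ d ⊕ a ⊕ ((inv(inv(a)) ⊕ a) ⊕ inv(a))) ⊕ (a ⊕ a ⊕ d ⊕ a))) ⊕ a ⊕ d ⊕ ((inv(a) ⊕ a) ⊕ inv(inv(a))) ⊕ d
  Push inv inside:  distribute inv over ⊕ and collapse double inv
  Collect:  d ⊕ d ⊕ d ⊕ a ⊕ a ⊕ a ⊕ h(d, a, d)
  Sort:  a ⊕ a ⊕ a ⊕ d ⊕ d ⊕ d ⊕ h(d, a, d)
  Put back:  f(g(h(a ⊕ d ⊕ h(a, d, d), g(inv(d), a ⊕ d), a ⊕ a ⊕ a ⊕ d ⊕ d ⊕ d ⊕ h(d, a, d)), g(g(inv(a), f(d)), f(a ⊕ a ⊕ a ⊕ d))))
Right:  f(g(h((inv(inv(d)) ⊕ inv(inv(h(inv(inv(a)), d, d)))) ⊕ a, g(inv(d), d ⊕ a), (d ⊕ a) ⊕ d ⊕ h(d, d ⊕ inv(d) ⊕ (inv(a) ⊕ (a ⊕ a)), d) ⊕ a ⊕ (a ⊕ d)), g(g(inv(a), inv(inv(f(d)))), a ⊕ inv(a) ⊕ f(a ⊕ a ⊕ ((inv(d) ⊕ d) ⊕ d) ⊕ inv(inv(a))) ⊕ inv(a) ⊕ a)))
  Focus inside:  (d ⊕ a) ⊕ d ⊕ h(d, d ⊕ inv(d) ⊕ (inv(a) ⊕ (a ⊕ a)), d) ⊕ a ⊕ (a ⊕ d)
  Combine occurrences:  d ⊕ d ⊕ d ⊕ a ⊕ a ⊕ a ⊕ h(d, a, d)
  Sort arguments:  a ⊕ a ⊕ a ⊕ d ⊕ d ⊕ d ⊕ h(d, a, d)
  Reassemble:  f(g(h(a ⊕ d ⊕ h(a, d, d), g(inv(d), a ⊕ d), a ⊕ a ⊕ a ⊕ d ⊕ d ⊕ d ⊕ h(d, a, d)), g(g(inv(a), f(d)), f(a ⊕ a ⊕ a ⊕ d))))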